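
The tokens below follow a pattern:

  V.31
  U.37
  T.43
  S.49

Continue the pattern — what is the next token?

Letter: letters move back 1 place in the alphabet; V, U, T, S → R.
Second component: +6 each step, so 31, 37, 43, 49 → 55.
Combining the parts gives R.55.

R.55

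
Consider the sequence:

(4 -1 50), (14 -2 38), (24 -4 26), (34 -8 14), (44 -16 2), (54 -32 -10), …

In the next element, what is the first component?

First component: 4, 14, 24, 34, 44, 54 → 64 (+10 each step).
For the second component, ×2 each step: -1, -2, -4, -8, -16, -32 → -64.
Third component goes 50, 38, 26, 14, 2, -10 → -22 (−12 each step).

64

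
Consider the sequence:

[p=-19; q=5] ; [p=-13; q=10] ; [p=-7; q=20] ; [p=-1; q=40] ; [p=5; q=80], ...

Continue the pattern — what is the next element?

P: +6 each step, so -19, -13, -7, -1, 5 → 11.
Q goes 5, 10, 20, 40, 80 → 160 (×2 each step).
So the next element is [p=11; q=160].

[p=11; q=160]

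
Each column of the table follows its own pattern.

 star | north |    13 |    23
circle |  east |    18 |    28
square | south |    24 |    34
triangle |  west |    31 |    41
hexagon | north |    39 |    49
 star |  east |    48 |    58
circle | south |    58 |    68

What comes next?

Shape: star, circle, square, triangle, hexagon, star, circle → square (repeats star → circle → square → triangle → hexagon).
For the direction, repeats north → east → south → west: north, east, south, west, north, east, south → west.
Third component: differences are 5, 6, 7, … (increasing by 1 each time), so 13, 18, 24, 31, 39, 48, 58 → 69.
Fourth component goes 23, 28, 34, 41, 49, 58, 68 → 79 (always 10 more than the third component).
Combining the parts gives square  west  69  79.

square  west  69  79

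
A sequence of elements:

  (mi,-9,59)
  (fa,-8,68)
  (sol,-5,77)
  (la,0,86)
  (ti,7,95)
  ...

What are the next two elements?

Note: mi, fa, sol, la, ti → do → re (runs through the solfège scale do→ti).
Second part: differences are 1, 3, 5, … (increasing by 2 each time); -9, -8, -5, 0, 7 → 16 → 27.
For the third part, +9 each step: 59, 68, 77, 86, 95 → 104 → 113.
So the next two elements are (do,16,104) and (re,27,113).

(do,16,104), (re,27,113)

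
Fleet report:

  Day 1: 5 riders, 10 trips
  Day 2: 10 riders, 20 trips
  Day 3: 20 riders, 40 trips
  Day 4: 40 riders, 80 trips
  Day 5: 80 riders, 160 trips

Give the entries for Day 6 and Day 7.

160 riders, 320 trips; 320 riders, 640 trips

Riders: 5, 10, 20, 40, 80 → 160 → 320 (×2 each step).
Trips: 10, 20, 40, 80, 160 → 320 → 640 (always 2 × the riders).
Putting the parts together: 160 riders, 320 trips and then 320 riders, 640 trips.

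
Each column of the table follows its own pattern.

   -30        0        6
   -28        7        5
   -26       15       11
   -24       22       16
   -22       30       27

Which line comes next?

-20  37  43

For the first component, +2 each step: -30, -28, -26, -24, -22 → -20.
Second component: 0, 7, 15, 22, 30 → 37 (alternating steps +7, +8, +7, +8, …).
Third component: 6, 5, 11, 16, 27 → 43 (each term is the sum of the two before it).
So the next line is -20  37  43.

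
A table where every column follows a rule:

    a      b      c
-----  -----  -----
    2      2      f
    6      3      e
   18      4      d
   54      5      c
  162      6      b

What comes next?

486  7  a

Column a: ×3 each step; 2, 6, 18, 54, 162 → 486.
Column b: +1 each step; 2, 3, 4, 5, 6 → 7.
Column c: f, e, d, c, b → a (letters move back 1 place in the alphabet).
So the next row is 486  7  a.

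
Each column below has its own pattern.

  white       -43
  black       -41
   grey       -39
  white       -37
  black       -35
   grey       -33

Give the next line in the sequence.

Shade: white, black, grey, white, black, grey → white (repeats white → black → grey).
Second component: +2 each step, so -43, -41, -39, -37, -35, -33 → -31.
So the next line is white  -31.

white  -31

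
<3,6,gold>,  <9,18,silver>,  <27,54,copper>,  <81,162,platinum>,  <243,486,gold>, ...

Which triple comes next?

<729,1458,silver>

First coordinate — ×3 each step: 3, 9, 27, 81, 243 → 729.
Second coordinate — always 2 × the first coordinate: 6, 18, 54, 162, 486 → 1458.
Metal goes gold, silver, copper, platinum, gold → silver (repeats gold → silver → copper → platinum).
Putting it together: <729,1458,silver>.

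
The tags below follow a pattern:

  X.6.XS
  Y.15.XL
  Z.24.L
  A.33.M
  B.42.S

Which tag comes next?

Letter goes X, Y, Z, A, B → C (letters move forward 1 place in the alphabet, wrapping Z→A).
Second component: +9 each step, so 6, 15, 24, 33, 42 → 51.
Size: runs backward through clothing sizes XS→XL, so XS, XL, L, M, S → XS.
Combining the parts gives C.51.XS.

C.51.XS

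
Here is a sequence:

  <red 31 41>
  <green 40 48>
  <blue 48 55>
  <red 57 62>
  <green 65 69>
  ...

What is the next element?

<blue 74 76>

Colour goes red, green, blue, red, green → blue (repeats red → green → blue).
Second part: alternating steps +9, +8, +9, +8, …; 31, 40, 48, 57, 65 → 74.
Third part: 41, 48, 55, 62, 69 → 76 (+7 each step).
So the next element is <blue 74 76>.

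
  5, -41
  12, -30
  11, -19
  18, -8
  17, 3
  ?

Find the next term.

24, 14

For the first part, alternating steps +7, −1, +7, −1, …: 5, 12, 11, 18, 17 → 24.
Second part: +11 each step; -41, -30, -19, -8, 3 → 14.
Combining the parts gives 24, 14.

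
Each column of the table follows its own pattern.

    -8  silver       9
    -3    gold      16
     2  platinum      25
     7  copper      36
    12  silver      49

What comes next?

17  gold  64

First component: +5 each step, so -8, -3, 2, 7, 12 → 17.
Metal — repeats silver → gold → platinum → copper: silver, gold, platinum, copper, silver → gold.
For the third component, perfect squares: 3², 4², 5², …: 9, 16, 25, 36, 49 → 64.
So the next line is 17  gold  64.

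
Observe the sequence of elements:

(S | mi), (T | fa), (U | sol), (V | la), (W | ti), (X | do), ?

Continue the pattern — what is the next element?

(Y | re)

Letter: S, T, U, V, W, X → Y (letters move forward 1 place in the alphabet).
Note: mi, fa, sol, la, ti, do → re (runs through the solfège scale do→ti).
Putting it together: (Y | re).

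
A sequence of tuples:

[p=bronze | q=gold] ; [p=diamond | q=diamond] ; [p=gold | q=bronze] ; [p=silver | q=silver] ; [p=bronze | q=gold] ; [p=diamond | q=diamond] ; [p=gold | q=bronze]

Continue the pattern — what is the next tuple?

[p=silver | q=silver]

P goes bronze, diamond, gold, silver, bronze, diamond, gold → silver (repeats bronze → diamond → gold → silver).
Q — repeats gold → diamond → bronze → silver: gold, diamond, bronze, silver, gold, diamond, bronze → silver.
So the next tuple is [p=silver | q=silver].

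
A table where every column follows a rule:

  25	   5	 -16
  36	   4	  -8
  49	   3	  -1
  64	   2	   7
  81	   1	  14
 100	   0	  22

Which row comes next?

First component — perfect squares: 5², 6², 7², …: 25, 36, 49, 64, 81, 100 → 121.
Second component — −1 each step: 5, 4, 3, 2, 1, 0 → -1.
Third component: -16, -8, -1, 7, 14, 22 → 29 (alternating steps +8, +7, +8, +7, …).
So the next row is 121  -1  29.

121  -1  29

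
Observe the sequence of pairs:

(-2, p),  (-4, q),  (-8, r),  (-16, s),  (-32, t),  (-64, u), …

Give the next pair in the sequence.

First component goes -2, -4, -8, -16, -32, -64 → -128 (×2 each step).
Letter: p, q, r, s, t, u → v (letters move forward 1 place in the alphabet).
Putting it together: (-128, v).

(-128, v)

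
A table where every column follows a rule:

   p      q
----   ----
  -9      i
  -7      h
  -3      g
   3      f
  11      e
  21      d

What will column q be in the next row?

Column q — letters move back 1 place in the alphabet: i, h, g, f, e, d → c.

c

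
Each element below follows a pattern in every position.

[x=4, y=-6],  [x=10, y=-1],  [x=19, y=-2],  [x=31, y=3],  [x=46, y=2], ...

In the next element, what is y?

7

Y: alternating steps +5, −1, +5, −1, …; -6, -1, -2, 3, 2 → 7.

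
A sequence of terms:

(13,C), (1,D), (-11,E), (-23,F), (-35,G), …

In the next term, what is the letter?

First entry: −12 each step; 13, 1, -11, -23, -35 → -47.
For the letter, letters move forward 1 place in the alphabet: C, D, E, F, G → H.

H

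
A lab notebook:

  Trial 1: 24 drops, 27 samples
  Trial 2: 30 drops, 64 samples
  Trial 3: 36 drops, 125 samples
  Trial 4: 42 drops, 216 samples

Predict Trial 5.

Drops: +6 each step, so 24, 30, 36, 42 → 48.
Samples: perfect cubes: 3³, 4³, 5³, …, so 27, 64, 125, 216 → 343.
Combining the parts gives 48 drops, 343 samples.

48 drops, 343 samples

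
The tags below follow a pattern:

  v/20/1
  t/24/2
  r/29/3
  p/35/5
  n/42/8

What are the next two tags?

For the letter, letters move back 2 places in the alphabet: v, t, r, p, n → l → j.
Second component: differences are 4, 5, 6, … (increasing by 1 each time), so 20, 24, 29, 35, 42 → 50 → 59.
Third component goes 1, 2, 3, 5, 8 → 13 → 21 (each term is the sum of the two before it).
So the next two tags are l/50/13 and j/59/21.

l/50/13 then j/59/21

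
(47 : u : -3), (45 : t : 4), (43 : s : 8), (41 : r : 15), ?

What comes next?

First part: −2 each step; 47, 45, 43, 41 → 39.
Letter goes u, t, s, r → q (letters move back 1 place in the alphabet).
Third part goes -3, 4, 8, 15 → 19 (alternating steps +7, +4, +7, +4, …).
Combining the parts gives (39 : q : 19).

(39 : q : 19)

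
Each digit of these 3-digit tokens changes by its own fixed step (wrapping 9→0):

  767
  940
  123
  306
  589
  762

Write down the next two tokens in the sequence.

945 then 128

First digit: +2 each step, mod 10; 7, 9, 1, 3, 5, 7 → 9 → 1.
Second digit: −2 each step, mod 10; 6, 4, 2, 0, 8, 6 → 4 → 2.
Third digit — +3 each step, mod 10: 7, 0, 3, 6, 9, 2 → 5 → 8.
Putting the parts together: 945 and then 128.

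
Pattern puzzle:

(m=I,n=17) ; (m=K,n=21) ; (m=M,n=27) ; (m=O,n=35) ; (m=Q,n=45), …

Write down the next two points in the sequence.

(m=S,n=57), (m=U,n=71)

M goes I, K, M, O, Q → S → U (letters move forward 2 places in the alphabet).
N: differences are 4, 6, 8, … (increasing by 2 each time); 17, 21, 27, 35, 45 → 57 → 71.
Putting the parts together: (m=S,n=57) and then (m=U,n=71).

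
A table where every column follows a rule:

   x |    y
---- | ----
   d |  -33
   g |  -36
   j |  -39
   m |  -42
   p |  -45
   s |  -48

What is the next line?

Column x goes d, g, j, m, p, s → v (letters move forward 3 places in the alphabet).
For the column y, −3 each step: -33, -36, -39, -42, -45, -48 → -51.
Combining the parts gives v  -51.

v  -51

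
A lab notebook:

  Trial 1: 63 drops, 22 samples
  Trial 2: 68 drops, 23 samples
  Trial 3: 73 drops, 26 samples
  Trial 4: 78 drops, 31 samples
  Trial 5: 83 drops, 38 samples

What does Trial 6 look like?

88 drops, 47 samples

For the drops, +5 each step: 63, 68, 73, 78, 83 → 88.
Samples: differences are 1, 3, 5, … (increasing by 2 each time); 22, 23, 26, 31, 38 → 47.
Putting it together: 88 drops, 47 samples.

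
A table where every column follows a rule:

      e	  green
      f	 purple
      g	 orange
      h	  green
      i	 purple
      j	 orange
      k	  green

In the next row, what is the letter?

For the letter, letters move forward 1 place in the alphabet: e, f, g, h, i, j, k → l.

l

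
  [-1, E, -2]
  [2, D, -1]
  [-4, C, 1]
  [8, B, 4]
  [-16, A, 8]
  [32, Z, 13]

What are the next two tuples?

First slot — ×(-2) each step: -1, 2, -4, 8, -16, 32 → -64 → 128.
Letter — letters move back 1 place in the alphabet, wrapping A→Z: E, D, C, B, A, Z → Y → X.
Third slot — differences are 1, 2, 3, … (increasing by 1 each time): -2, -1, 1, 4, 8, 13 → 19 → 26.
So the next two tuples are [-64, Y, 19] and [128, X, 26].

[-64, Y, 19], [128, X, 26]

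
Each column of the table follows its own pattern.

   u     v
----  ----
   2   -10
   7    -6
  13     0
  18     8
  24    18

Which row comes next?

29  30

Column u: alternating steps +5, +6, +5, +6, …, so 2, 7, 13, 18, 24 → 29.
For the column v, differences are 4, 6, 8, … (increasing by 2 each time): -10, -6, 0, 8, 18 → 30.
Putting it together: 29  30.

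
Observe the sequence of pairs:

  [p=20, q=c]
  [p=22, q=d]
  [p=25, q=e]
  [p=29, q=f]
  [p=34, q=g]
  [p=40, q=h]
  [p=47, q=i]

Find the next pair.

P goes 20, 22, 25, 29, 34, 40, 47 → 55 (differences are 2, 3, 4, … (increasing by 1 each time)).
Q: letters move forward 1 place in the alphabet; c, d, e, f, g, h, i → j.
Combining the parts gives [p=55, q=j].

[p=55, q=j]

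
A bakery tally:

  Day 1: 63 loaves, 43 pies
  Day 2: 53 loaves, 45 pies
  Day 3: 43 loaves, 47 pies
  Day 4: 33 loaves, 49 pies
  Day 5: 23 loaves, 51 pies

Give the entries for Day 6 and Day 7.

Loaves: −10 each step, so 63, 53, 43, 33, 23 → 13 → 3.
Pies: 43, 45, 47, 49, 51 → 53 → 55 (+2 each step).
Putting the parts together: 13 loaves, 53 pies and then 3 loaves, 55 pies.

13 loaves, 53 pies; 3 loaves, 55 pies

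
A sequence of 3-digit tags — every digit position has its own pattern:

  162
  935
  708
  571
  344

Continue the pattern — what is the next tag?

117

First digit goes 1, 9, 7, 5, 3 → 1 (−2 each step, mod 10).
Second digit: −3 each step, mod 10; 6, 3, 0, 7, 4 → 1.
Third digit goes 2, 5, 8, 1, 4 → 7 (+3 each step, mod 10).
So the next tag is 117.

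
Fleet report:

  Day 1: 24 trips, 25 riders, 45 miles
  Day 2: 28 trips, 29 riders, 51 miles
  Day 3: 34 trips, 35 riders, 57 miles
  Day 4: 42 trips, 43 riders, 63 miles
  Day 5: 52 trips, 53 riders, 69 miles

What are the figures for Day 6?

64 trips, 65 riders, 75 miles

Trips: differences are 4, 6, 8, … (increasing by 2 each time), so 24, 28, 34, 42, 52 → 64.
Riders: differences are 4, 6, 8, … (increasing by 2 each time); 25, 29, 35, 43, 53 → 65.
Miles goes 45, 51, 57, 63, 69 → 75 (+6 each step).
Putting it together: 64 trips, 65 riders, 75 miles.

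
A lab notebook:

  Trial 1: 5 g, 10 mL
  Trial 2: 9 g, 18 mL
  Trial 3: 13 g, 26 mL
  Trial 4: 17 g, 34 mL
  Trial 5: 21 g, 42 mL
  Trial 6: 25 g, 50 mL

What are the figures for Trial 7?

29 g, 58 mL

G: +4 each step, so 5, 9, 13, 17, 21, 25 → 29.
ML goes 10, 18, 26, 34, 42, 50 → 58 (always 2 × the g).
Putting it together: 29 g, 58 mL.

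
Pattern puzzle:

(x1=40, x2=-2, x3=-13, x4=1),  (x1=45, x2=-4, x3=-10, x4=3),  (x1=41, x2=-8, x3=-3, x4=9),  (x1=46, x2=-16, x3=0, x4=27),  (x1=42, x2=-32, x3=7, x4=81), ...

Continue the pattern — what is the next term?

X1: alternating steps +5, −4, +5, −4, …; 40, 45, 41, 46, 42 → 47.
X2: ×2 each step, so -2, -4, -8, -16, -32 → -64.
X3: alternating steps +3, +7, +3, +7, …, so -13, -10, -3, 0, 7 → 10.
X4 goes 1, 3, 9, 27, 81 → 243 (×3 each step).
Combining the parts gives (x1=47, x2=-64, x3=10, x4=243).

(x1=47, x2=-64, x3=10, x4=243)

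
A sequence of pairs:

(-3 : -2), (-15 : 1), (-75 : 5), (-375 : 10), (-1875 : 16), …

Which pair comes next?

First slot: ×5 each step; -3, -15, -75, -375, -1875 → -9375.
Second slot: differences are 3, 4, 5, … (increasing by 1 each time), so -2, 1, 5, 10, 16 → 23.
Combining the parts gives (-9375 : 23).

(-9375 : 23)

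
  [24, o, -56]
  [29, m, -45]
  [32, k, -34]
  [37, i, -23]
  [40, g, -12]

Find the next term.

[45, e, -1]

First value — alternating steps +5, +3, +5, +3, …: 24, 29, 32, 37, 40 → 45.
For the letter, letters move back 2 places in the alphabet: o, m, k, i, g → e.
For the third value, +11 each step: -56, -45, -34, -23, -12 → -1.
Putting it together: [45, e, -1].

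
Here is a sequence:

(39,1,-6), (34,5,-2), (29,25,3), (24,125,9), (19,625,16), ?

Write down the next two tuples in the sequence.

First value — −5 each step: 39, 34, 29, 24, 19 → 14 → 9.
Second value: ×5 each step, so 1, 5, 25, 125, 625 → 3125 → 15625.
Third value — differences are 4, 5, 6, … (increasing by 1 each time): -6, -2, 3, 9, 16 → 24 → 33.
So the next two tuples are (14,3125,24) and (9,15625,33).

(14,3125,24), (9,15625,33)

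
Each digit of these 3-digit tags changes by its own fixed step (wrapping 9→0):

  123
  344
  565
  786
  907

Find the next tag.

128

First digit goes 1, 3, 5, 7, 9 → 1 (+2 each step, mod 10).
Second digit goes 2, 4, 6, 8, 0 → 2 (+2 each step, mod 10).
For the third digit, +1 each step, mod 10: 3, 4, 5, 6, 7 → 8.
Combining the parts gives 128.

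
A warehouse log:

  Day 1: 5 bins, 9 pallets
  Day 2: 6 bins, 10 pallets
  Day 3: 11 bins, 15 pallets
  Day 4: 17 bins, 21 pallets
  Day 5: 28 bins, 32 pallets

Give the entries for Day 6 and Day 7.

Bins: each term is the sum of the two before it; 5, 6, 11, 17, 28 → 45 → 73.
Pallets: always 4 more than the bins, so 9, 10, 15, 21, 32 → 49 → 77.
Putting the parts together: 45 bins, 49 pallets and then 73 bins, 77 pallets.

45 bins, 49 pallets; 73 bins, 77 pallets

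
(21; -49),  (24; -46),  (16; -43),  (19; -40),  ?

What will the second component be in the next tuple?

-37

Second component: +3 each step; -49, -46, -43, -40 → -37.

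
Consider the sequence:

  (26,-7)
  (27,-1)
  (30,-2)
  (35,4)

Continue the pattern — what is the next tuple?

First entry goes 26, 27, 30, 35 → 42 (differences are 1, 3, 5, … (increasing by 2 each time)).
Second entry: alternating steps +6, −1, +6, −1, …, so -7, -1, -2, 4 → 3.
So the next tuple is (42,3).

(42,3)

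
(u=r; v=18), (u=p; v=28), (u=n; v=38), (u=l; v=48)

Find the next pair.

U — letters move back 2 places in the alphabet: r, p, n, l → j.
V: 18, 28, 38, 48 → 58 (+10 each step).
Putting it together: (u=j; v=58).

(u=j; v=58)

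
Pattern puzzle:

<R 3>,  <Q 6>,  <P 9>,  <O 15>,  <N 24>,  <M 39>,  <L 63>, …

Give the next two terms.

For the letter, letters move back 1 place in the alphabet: R, Q, P, O, N, M, L → K → J.
Second component: each term is the sum of the two before it, so 3, 6, 9, 15, 24, 39, 63 → 102 → 165.
So the next two terms are <K 102> and <J 165>.

<K 102>, <J 165>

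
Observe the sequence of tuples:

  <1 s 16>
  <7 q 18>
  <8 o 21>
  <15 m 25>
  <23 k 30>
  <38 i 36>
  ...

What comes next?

First coordinate: each term is the sum of the two before it; 1, 7, 8, 15, 23, 38 → 61.
Letter: letters move back 2 places in the alphabet; s, q, o, m, k, i → g.
Third coordinate goes 16, 18, 21, 25, 30, 36 → 43 (differences are 2, 3, 4, … (increasing by 1 each time)).
Combining the parts gives <61 g 43>.

<61 g 43>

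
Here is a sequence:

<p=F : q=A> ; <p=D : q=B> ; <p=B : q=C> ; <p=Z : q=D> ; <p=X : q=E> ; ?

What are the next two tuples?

P goes F, D, B, Z, X → V → T (letters move back 2 places in the alphabet, wrapping A→Z).
Q: A, B, C, D, E → F → G (letters move forward 1 place in the alphabet).
So the next two tuples are <p=V : q=F> and <p=T : q=G>.

<p=V : q=F>, <p=T : q=G>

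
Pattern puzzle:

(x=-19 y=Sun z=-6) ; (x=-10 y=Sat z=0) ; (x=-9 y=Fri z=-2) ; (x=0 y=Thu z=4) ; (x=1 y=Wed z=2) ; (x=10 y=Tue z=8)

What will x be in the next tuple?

11

X — alternating steps +9, +1, +9, +1, …: -19, -10, -9, 0, 1, 10 → 11.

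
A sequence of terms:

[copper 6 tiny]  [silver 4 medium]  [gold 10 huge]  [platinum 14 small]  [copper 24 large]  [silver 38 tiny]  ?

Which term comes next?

Metal: copper, silver, gold, platinum, copper, silver → gold (repeats copper → silver → gold → platinum).
Second value goes 6, 4, 10, 14, 24, 38 → 62 (each term is the sum of the two before it).
Size: tiny, medium, huge, small, large, tiny → medium (repeats tiny → medium → huge → small → large).
So the next term is [gold 62 medium].

[gold 62 medium]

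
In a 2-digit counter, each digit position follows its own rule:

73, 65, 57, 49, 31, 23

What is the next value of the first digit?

1

First digit: −1 each step, mod 10, so 7, 6, 5, 4, 3, 2 → 1.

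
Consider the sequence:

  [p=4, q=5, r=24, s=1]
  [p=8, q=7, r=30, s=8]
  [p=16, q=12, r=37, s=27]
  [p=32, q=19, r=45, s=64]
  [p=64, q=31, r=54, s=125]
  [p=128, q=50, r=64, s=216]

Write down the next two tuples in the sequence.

[p=256, q=81, r=75, s=343], [p=512, q=131, r=87, s=512]

P: ×2 each step; 4, 8, 16, 32, 64, 128 → 256 → 512.
Q: each term is the sum of the two before it; 5, 7, 12, 19, 31, 50 → 81 → 131.
R: 24, 30, 37, 45, 54, 64 → 75 → 87 (differences are 6, 7, 8, … (increasing by 1 each time)).
S goes 1, 8, 27, 64, 125, 216 → 343 → 512 (perfect cubes: 1³, 2³, 3³, …).
So the next two tuples are [p=256, q=81, r=75, s=343] and [p=512, q=131, r=87, s=512].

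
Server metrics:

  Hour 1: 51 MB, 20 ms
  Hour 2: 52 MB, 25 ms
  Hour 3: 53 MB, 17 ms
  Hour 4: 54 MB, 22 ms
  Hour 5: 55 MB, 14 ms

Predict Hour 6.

56 MB, 19 ms

MB — +1 each step: 51, 52, 53, 54, 55 → 56.
Ms: alternating steps +5, −8, +5, −8, …; 20, 25, 17, 22, 14 → 19.
Putting it together: 56 MB, 19 ms.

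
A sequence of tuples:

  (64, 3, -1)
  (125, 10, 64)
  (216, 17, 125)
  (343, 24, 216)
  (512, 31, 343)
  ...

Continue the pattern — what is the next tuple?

(729, 38, 512)

First entry: 64, 125, 216, 343, 512 → 729 (perfect cubes: 4³, 5³, 6³, …).
Second entry: +7 each step, so 3, 10, 17, 24, 31 → 38.
Third entry goes -1, 64, 125, 216, 343 → 512 (always the previous value of the first entry).
Putting it together: (729, 38, 512).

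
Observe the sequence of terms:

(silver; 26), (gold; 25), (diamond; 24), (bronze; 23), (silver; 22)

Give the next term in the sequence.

(gold; 21)

For the rank, repeats silver → gold → diamond → bronze: silver, gold, diamond, bronze, silver → gold.
Second entry goes 26, 25, 24, 23, 22 → 21 (−1 each step).
Combining the parts gives (gold; 21).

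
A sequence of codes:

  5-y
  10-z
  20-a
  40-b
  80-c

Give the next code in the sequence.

160-d

First component: 5, 10, 20, 40, 80 → 160 (×2 each step).
Letter: y, z, a, b, c → d (letters move forward 1 place in the alphabet, wrapping Z→A).
So the next code is 160-d.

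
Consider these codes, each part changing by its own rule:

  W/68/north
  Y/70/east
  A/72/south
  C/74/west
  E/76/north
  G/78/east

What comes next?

For the letter, letters move forward 2 places in the alphabet, wrapping Z→A: W, Y, A, C, E, G → I.
Second component: +2 each step; 68, 70, 72, 74, 76, 78 → 80.
Direction: repeats north → east → south → west; north, east, south, west, north, east → south.
Putting it together: I/80/south.

I/80/south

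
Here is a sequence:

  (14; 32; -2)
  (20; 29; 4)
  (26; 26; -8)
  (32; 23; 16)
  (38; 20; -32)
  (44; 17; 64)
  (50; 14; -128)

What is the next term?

For the first value, +6 each step: 14, 20, 26, 32, 38, 44, 50 → 56.
For the second value, −3 each step: 32, 29, 26, 23, 20, 17, 14 → 11.
Third value: ×(-2) each step; -2, 4, -8, 16, -32, 64, -128 → 256.
Combining the parts gives (56; 11; 256).

(56; 11; 256)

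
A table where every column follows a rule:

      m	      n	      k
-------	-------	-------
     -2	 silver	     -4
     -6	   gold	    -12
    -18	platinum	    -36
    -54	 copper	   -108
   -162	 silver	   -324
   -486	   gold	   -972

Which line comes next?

-1458  platinum  -2916

Column m goes -2, -6, -18, -54, -162, -486 → -1458 (×3 each step).
Column n — repeats silver → gold → platinum → copper: silver, gold, platinum, copper, silver, gold → platinum.
For the column k, always 2 × the column m: -4, -12, -36, -108, -324, -972 → -2916.
Combining the parts gives -1458  platinum  -2916.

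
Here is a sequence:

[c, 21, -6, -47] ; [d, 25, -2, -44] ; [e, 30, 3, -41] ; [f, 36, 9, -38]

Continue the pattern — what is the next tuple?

[g, 43, 16, -35]

Letter: letters move forward 1 place in the alphabet, so c, d, e, f → g.
Second part — differences are 4, 5, 6, … (increasing by 1 each time): 21, 25, 30, 36 → 43.
Third part: differences are 4, 5, 6, … (increasing by 1 each time), so -6, -2, 3, 9 → 16.
Fourth part — +3 each step: -47, -44, -41, -38 → -35.
So the next tuple is [g, 43, 16, -35].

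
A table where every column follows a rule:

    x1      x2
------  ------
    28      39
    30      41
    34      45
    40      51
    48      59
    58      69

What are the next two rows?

70  81; 84  95

Column x1: differences are 2, 4, 6, … (increasing by 2 each time), so 28, 30, 34, 40, 48, 58 → 70 → 84.
Column x2: always 11 more than the column x1; 39, 41, 45, 51, 59, 69 → 81 → 95.
Putting the parts together: 70  81 and then 84  95.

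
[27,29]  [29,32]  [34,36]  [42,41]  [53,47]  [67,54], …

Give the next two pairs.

[84,62], [104,71]

First entry goes 27, 29, 34, 42, 53, 67 → 84 → 104 (differences are 2, 5, 8, … (increasing by 3 each time)).
Second entry — differences are 3, 4, 5, … (increasing by 1 each time): 29, 32, 36, 41, 47, 54 → 62 → 71.
So the next two pairs are [84,62] and [104,71].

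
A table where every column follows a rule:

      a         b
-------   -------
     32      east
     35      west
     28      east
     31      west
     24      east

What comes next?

Column a: alternating steps +3, −7, +3, −7, …, so 32, 35, 28, 31, 24 → 27.
For the column b, alternates east ↔ west: east, west, east, west, east → west.
Putting it together: 27  west.

27  west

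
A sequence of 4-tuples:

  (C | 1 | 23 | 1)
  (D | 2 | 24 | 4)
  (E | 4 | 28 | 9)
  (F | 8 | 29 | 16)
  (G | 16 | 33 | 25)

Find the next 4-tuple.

Letter: letters move forward 1 place in the alphabet, so C, D, E, F, G → H.
Second value: 1, 2, 4, 8, 16 → 32 (×2 each step).
For the third value, alternating steps +1, +4, +1, +4, …: 23, 24, 28, 29, 33 → 34.
Fourth value: perfect squares: 1², 2², 3², …, so 1, 4, 9, 16, 25 → 36.
So the next 4-tuple is (H | 32 | 34 | 36).

(H | 32 | 34 | 36)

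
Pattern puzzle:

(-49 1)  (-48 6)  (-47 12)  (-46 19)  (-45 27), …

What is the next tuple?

First entry — +1 each step: -49, -48, -47, -46, -45 → -44.
For the second entry, differences are 5, 6, 7, … (increasing by 1 each time): 1, 6, 12, 19, 27 → 36.
So the next tuple is (-44 36).

(-44 36)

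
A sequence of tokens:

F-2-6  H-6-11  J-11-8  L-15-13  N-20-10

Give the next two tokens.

P-24-15, R-29-12

Letter: F, H, J, L, N → P → R (letters move forward 2 places in the alphabet).
Second component: alternating steps +4, +5, +4, +5, …; 2, 6, 11, 15, 20 → 24 → 29.
Third component: 6, 11, 8, 13, 10 → 15 → 12 (alternating steps +5, −3, +5, −3, …).
So the next two tokens are P-24-15 and R-29-12.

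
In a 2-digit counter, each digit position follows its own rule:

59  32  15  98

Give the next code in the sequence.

71

First digit goes 5, 3, 1, 9 → 7 (−2 each step, mod 10).
Second digit — +3 each step, mod 10: 9, 2, 5, 8 → 1.
Putting it together: 71.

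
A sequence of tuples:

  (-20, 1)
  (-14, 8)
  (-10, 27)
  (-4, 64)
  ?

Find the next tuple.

First coordinate — alternating steps +6, +4, +6, +4, …: -20, -14, -10, -4 → 0.
Second coordinate: 1, 8, 27, 64 → 125 (perfect cubes: 1³, 2³, 3³, …).
Combining the parts gives (0, 125).

(0, 125)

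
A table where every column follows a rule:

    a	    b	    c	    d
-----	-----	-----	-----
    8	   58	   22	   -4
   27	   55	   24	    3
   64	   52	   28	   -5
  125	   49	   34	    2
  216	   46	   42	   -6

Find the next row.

343  43  52  1

For the column a, perfect cubes: 2³, 3³, 4³, …: 8, 27, 64, 125, 216 → 343.
Column b: −3 each step; 58, 55, 52, 49, 46 → 43.
Column c: differences are 2, 4, 6, … (increasing by 2 each time); 22, 24, 28, 34, 42 → 52.
Column d — alternating steps +7, −8, +7, −8, …: -4, 3, -5, 2, -6 → 1.
Putting it together: 343  43  52  1.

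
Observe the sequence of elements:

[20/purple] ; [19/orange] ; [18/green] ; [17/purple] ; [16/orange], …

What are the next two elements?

[15/green], [14/purple]

First part: −1 each step; 20, 19, 18, 17, 16 → 15 → 14.
Colour: purple, orange, green, purple, orange → green → purple (repeats purple → orange → green).
Putting the parts together: [15/green] and then [14/purple].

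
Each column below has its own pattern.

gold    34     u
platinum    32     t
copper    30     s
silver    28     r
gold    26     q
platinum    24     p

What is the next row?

For the metal, repeats gold → platinum → copper → silver: gold, platinum, copper, silver, gold, platinum → copper.
Second component: 34, 32, 30, 28, 26, 24 → 22 (−2 each step).
Letter — letters move back 1 place in the alphabet: u, t, s, r, q, p → o.
Combining the parts gives copper  22  o.

copper  22  o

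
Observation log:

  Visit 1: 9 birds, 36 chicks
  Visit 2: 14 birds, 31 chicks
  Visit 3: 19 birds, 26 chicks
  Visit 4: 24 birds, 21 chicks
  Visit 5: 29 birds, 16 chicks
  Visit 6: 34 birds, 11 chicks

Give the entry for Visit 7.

39 birds, 6 chicks

Birds — +5 each step: 9, 14, 19, 24, 29, 34 → 39.
Chicks: together with the birds always sums to 45; 36, 31, 26, 21, 16, 11 → 6.
Combining the parts gives 39 birds, 6 chicks.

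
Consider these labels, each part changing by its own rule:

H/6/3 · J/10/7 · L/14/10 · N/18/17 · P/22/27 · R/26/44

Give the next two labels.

T/30/71, V/34/115

Letter — letters move forward 2 places in the alphabet: H, J, L, N, P, R → T → V.
For the second component, +4 each step: 6, 10, 14, 18, 22, 26 → 30 → 34.
For the third component, each term is the sum of the two before it: 3, 7, 10, 17, 27, 44 → 71 → 115.
So the next two labels are T/30/71 and V/34/115.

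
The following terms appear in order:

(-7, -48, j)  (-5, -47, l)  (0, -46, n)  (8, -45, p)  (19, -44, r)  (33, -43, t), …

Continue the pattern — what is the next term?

First coordinate — differences are 2, 5, 8, … (increasing by 3 each time): -7, -5, 0, 8, 19, 33 → 50.
Second coordinate: +1 each step, so -48, -47, -46, -45, -44, -43 → -42.
Letter: letters move forward 2 places in the alphabet, so j, l, n, p, r, t → v.
Combining the parts gives (50, -42, v).

(50, -42, v)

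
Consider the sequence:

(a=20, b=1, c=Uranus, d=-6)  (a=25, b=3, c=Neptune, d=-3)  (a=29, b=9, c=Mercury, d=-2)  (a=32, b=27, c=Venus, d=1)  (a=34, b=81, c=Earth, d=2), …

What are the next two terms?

(a=35, b=243, c=Mars, d=5), (a=35, b=729, c=Jupiter, d=6)

A — differences are 5, 4, 3, … (decreasing by 1 each time): 20, 25, 29, 32, 34 → 35 → 35.
B: ×3 each step, so 1, 3, 9, 27, 81 → 243 → 729.
C: runs through the planets Mercury→Neptune; Uranus, Neptune, Mercury, Venus, Earth → Mars → Jupiter.
D: alternating steps +3, +1, +3, +1, …, so -6, -3, -2, 1, 2 → 5 → 6.
Putting the parts together: (a=35, b=243, c=Mars, d=5) and then (a=35, b=729, c=Jupiter, d=6).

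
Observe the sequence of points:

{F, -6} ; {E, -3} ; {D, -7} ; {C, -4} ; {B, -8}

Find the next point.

{A, -5}

Letter: F, E, D, C, B → A (letters move back 1 place in the alphabet).
Second value: alternating steps +3, −4, +3, −4, …; -6, -3, -7, -4, -8 → -5.
So the next point is {A, -5}.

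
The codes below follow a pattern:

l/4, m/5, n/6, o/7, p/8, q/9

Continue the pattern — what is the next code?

Letter: letters move forward 1 place in the alphabet, so l, m, n, o, p, q → r.
Second component goes 4, 5, 6, 7, 8, 9 → 10 (+1 each step).
Putting it together: r/10.

r/10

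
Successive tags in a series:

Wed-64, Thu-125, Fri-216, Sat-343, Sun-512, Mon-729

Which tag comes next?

Tue-1000

Day: runs through the weekdays Mon→Sun; Wed, Thu, Fri, Sat, Sun, Mon → Tue.
For the second component, perfect cubes: 4³, 5³, 6³, …: 64, 125, 216, 343, 512, 729 → 1000.
Putting it together: Tue-1000.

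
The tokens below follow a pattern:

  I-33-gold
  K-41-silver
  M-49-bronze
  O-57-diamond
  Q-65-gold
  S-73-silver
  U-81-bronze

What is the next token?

Letter — letters move forward 2 places in the alphabet: I, K, M, O, Q, S, U → W.
Second component: +8 each step; 33, 41, 49, 57, 65, 73, 81 → 89.
For the rank, repeats gold → silver → bronze → diamond: gold, silver, bronze, diamond, gold, silver, bronze → diamond.
Putting it together: W-89-diamond.

W-89-diamond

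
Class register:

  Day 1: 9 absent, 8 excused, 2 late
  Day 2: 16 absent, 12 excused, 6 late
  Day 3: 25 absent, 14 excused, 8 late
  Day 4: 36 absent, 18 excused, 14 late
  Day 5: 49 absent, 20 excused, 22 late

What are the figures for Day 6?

64 absent, 24 excused, 36 late

Absent goes 9, 16, 25, 36, 49 → 64 (perfect squares: 3², 4², 5², …).
Excused goes 8, 12, 14, 18, 20 → 24 (alternating steps +4, +2, +4, +2, …).
For the late, each term is the sum of the two before it: 2, 6, 8, 14, 22 → 36.
Putting it together: 64 absent, 24 excused, 36 late.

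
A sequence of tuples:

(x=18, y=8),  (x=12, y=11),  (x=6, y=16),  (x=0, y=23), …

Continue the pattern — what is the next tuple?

X: −6 each step, so 18, 12, 6, 0 → -6.
Y goes 8, 11, 16, 23 → 32 (differences are 3, 5, 7, … (increasing by 2 each time)).
Putting it together: (x=-6, y=32).

(x=-6, y=32)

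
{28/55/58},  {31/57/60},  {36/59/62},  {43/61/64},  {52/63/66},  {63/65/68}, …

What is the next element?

{76/67/70}

First value: differences are 3, 5, 7, … (increasing by 2 each time); 28, 31, 36, 43, 52, 63 → 76.
Second value: +2 each step; 55, 57, 59, 61, 63, 65 → 67.
Third value — always 3 more than the second value: 58, 60, 62, 64, 66, 68 → 70.
Combining the parts gives {76/67/70}.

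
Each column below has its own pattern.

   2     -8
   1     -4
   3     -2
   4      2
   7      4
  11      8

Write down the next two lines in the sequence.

18  10; 29  14

First component: each term is the sum of the two before it; 2, 1, 3, 4, 7, 11 → 18 → 29.
Second component: -8, -4, -2, 2, 4, 8 → 10 → 14 (alternating steps +4, +2, +4, +2, …).
Putting the parts together: 18  10 and then 29  14.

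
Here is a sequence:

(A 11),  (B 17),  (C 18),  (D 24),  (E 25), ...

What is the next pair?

Letter — letters move forward 1 place in the alphabet: A, B, C, D, E → F.
Second coordinate: alternating steps +6, +1, +6, +1, …; 11, 17, 18, 24, 25 → 31.
Putting it together: (F 31).

(F 31)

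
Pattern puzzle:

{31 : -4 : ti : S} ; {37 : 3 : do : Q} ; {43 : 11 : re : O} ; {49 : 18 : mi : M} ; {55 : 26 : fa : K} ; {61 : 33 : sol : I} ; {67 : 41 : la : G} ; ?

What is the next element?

First part goes 31, 37, 43, 49, 55, 61, 67 → 73 (+6 each step).
Second part goes -4, 3, 11, 18, 26, 33, 41 → 48 (alternating steps +7, +8, +7, +8, …).
Note: ti, do, re, mi, fa, sol, la → ti (runs through the solfège scale do→ti).
For the letter, letters move back 2 places in the alphabet: S, Q, O, M, K, I, G → E.
So the next element is {73 : 48 : ti : E}.

{73 : 48 : ti : E}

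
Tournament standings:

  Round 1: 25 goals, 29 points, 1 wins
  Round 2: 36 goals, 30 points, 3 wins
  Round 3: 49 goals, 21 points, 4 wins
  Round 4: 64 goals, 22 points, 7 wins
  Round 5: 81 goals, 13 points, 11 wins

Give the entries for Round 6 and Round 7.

100 goals, 14 points, 18 wins; 121 goals, 5 points, 29 wins

Goals goes 25, 36, 49, 64, 81 → 100 → 121 (perfect squares: 5², 6², 7², …).
Points: 29, 30, 21, 22, 13 → 14 → 5 (alternating steps +1, −9, +1, −9, …).
Wins: each term is the sum of the two before it; 1, 3, 4, 7, 11 → 18 → 29.
So the next two records are 100 goals, 14 points, 18 wins and 121 goals, 5 points, 29 wins.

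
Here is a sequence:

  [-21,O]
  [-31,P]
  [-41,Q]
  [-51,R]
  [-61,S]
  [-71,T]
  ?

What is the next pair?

[-81,U]

For the first value, −10 each step: -21, -31, -41, -51, -61, -71 → -81.
Letter: letters move forward 1 place in the alphabet; O, P, Q, R, S, T → U.
So the next pair is [-81,U].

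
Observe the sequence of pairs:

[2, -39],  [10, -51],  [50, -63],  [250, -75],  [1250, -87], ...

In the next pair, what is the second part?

Second part — −12 each step: -39, -51, -63, -75, -87 → -99.

-99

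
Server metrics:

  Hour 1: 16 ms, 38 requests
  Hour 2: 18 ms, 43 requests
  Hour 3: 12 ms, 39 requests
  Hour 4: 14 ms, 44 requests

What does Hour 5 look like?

8 ms, 40 requests

Ms — alternating steps +2, −6, +2, −6, …: 16, 18, 12, 14 → 8.
Requests: alternating steps +5, −4, +5, −4, …; 38, 43, 39, 44 → 40.
Combining the parts gives 8 ms, 40 requests.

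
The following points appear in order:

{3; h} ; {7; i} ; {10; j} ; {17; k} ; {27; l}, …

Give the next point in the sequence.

First coordinate — each term is the sum of the two before it: 3, 7, 10, 17, 27 → 44.
Letter: letters move forward 1 place in the alphabet, so h, i, j, k, l → m.
Combining the parts gives {44; m}.

{44; m}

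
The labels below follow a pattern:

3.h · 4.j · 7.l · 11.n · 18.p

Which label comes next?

First component goes 3, 4, 7, 11, 18 → 29 (each term is the sum of the two before it).
Letter: h, j, l, n, p → r (letters move forward 2 places in the alphabet).
Combining the parts gives 29.r.

29.r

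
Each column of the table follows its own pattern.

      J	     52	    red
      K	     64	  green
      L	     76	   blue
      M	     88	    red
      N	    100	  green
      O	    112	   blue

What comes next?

Letter: J, K, L, M, N, O → P (letters move forward 1 place in the alphabet).
Second component: +12 each step, so 52, 64, 76, 88, 100, 112 → 124.
For the colour, repeats red → green → blue: red, green, blue, red, green, blue → red.
Combining the parts gives P  124  red.

P  124  red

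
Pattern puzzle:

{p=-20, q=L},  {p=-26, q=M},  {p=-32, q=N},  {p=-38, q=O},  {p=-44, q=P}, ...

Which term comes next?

P: -20, -26, -32, -38, -44 → -50 (−6 each step).
Q: letters move forward 1 place in the alphabet; L, M, N, O, P → Q.
So the next term is {p=-50, q=Q}.

{p=-50, q=Q}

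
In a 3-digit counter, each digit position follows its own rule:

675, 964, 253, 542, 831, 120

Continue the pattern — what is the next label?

419

First digit goes 6, 9, 2, 5, 8, 1 → 4 (+3 each step, mod 10).
Second digit: −1 each step, mod 10, so 7, 6, 5, 4, 3, 2 → 1.
Third digit goes 5, 4, 3, 2, 1, 0 → 9 (−1 each step, mod 10).
Putting it together: 419.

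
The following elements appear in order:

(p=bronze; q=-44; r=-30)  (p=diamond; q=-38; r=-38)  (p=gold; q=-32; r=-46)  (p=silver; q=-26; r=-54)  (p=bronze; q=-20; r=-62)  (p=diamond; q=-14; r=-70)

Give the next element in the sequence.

P: repeats bronze → diamond → gold → silver, so bronze, diamond, gold, silver, bronze, diamond → gold.
Q goes -44, -38, -32, -26, -20, -14 → -8 (+6 each step).
R goes -30, -38, -46, -54, -62, -70 → -78 (−8 each step).
So the next element is (p=gold; q=-8; r=-78).

(p=gold; q=-8; r=-78)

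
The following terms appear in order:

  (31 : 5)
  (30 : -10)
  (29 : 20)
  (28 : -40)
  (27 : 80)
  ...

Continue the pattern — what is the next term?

(26 : -160)

First coordinate: −1 each step, so 31, 30, 29, 28, 27 → 26.
Second coordinate: 5, -10, 20, -40, 80 → -160 (×(-2) each step).
Combining the parts gives (26 : -160).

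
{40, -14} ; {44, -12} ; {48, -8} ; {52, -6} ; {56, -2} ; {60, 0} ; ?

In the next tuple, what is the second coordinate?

Second coordinate: alternating steps +2, +4, +2, +4, …, so -14, -12, -8, -6, -2, 0 → 4.

4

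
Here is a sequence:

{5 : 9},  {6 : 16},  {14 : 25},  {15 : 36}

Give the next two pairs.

{23 : 49}, {24 : 64}

First value: 5, 6, 14, 15 → 23 → 24 (alternating steps +1, +8, +1, +8, …).
Second value — perfect squares: 3², 4², 5², …: 9, 16, 25, 36 → 49 → 64.
Putting the parts together: {23 : 49} and then {24 : 64}.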